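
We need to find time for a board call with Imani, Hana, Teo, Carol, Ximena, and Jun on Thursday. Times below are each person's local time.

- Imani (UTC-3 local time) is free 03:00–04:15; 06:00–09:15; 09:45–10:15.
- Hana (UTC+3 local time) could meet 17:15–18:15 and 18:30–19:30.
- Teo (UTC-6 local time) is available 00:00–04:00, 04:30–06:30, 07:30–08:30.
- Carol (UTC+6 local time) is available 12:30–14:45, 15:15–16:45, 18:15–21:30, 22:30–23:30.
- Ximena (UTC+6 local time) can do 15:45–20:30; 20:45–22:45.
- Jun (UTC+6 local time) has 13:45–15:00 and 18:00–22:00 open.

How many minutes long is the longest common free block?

Imani in UTC: 06:00-07:15, 09:00-12:15, 12:45-13:15 (add 3h to convert from UTC-3).
Hana in UTC: 14:15-15:15, 15:30-16:30 (subtract 3h to convert from UTC+3).
Teo in UTC: 06:00-10:00, 10:30-12:30, 13:30-14:30 (add 6h to convert from UTC-6).
Carol in UTC: 06:30-08:45, 09:15-10:45, 12:15-15:30, 16:30-17:30 (subtract 6h to convert from UTC+6).
Ximena in UTC: 09:45-14:30, 14:45-16:45 (subtract 6h to convert from UTC+6).
Jun in UTC: 07:45-09:00, 12:00-16:00 (subtract 6h to convert from UTC+6).
Imani ∩ Hana: ∅.
Imani ∩ Hana ∩ Teo: ∅.
Imani ∩ Hana ∩ Teo ∩ Carol: ∅.
Imani ∩ Hana ∩ Teo ∩ Carol ∩ Ximena: ∅.
Imani ∩ Hana ∩ Teo ∩ Carol ∩ Ximena ∩ Jun: ∅.
There is no time when everyone is free.
No common window exists, so the longest block is 0 minutes.

0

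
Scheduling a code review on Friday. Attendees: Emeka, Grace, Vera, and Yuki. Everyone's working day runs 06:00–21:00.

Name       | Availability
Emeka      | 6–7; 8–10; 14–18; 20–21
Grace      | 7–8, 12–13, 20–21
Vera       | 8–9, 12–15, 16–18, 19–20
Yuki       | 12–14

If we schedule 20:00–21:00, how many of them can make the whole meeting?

2

Emeka and Grace can make the full 20:00-21:00 slot — that's 2.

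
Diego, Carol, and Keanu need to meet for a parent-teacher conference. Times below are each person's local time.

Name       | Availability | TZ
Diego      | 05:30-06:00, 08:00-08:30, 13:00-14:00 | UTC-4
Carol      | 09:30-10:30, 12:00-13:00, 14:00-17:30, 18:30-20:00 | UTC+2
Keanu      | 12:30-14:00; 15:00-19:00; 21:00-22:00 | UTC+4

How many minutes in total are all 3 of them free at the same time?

Diego in UTC: 09:30-10:00, 12:00-12:30, 17:00-18:00 (add 4h to convert from UTC-4).
Carol in UTC: 07:30-08:30, 10:00-11:00, 12:00-15:30, 16:30-18:00 (subtract 2h to convert from UTC+2).
Keanu in UTC: 08:30-10:00, 11:00-15:00, 17:00-18:00 (subtract 4h to convert from UTC+4).
Diego ∩ Carol: 12:00-12:30, 17:00-18:00.
Diego ∩ Carol ∩ Keanu: 12:00-12:30, 17:00-18:00.
Summing the common windows: 30 + 60 = 90 minutes.

90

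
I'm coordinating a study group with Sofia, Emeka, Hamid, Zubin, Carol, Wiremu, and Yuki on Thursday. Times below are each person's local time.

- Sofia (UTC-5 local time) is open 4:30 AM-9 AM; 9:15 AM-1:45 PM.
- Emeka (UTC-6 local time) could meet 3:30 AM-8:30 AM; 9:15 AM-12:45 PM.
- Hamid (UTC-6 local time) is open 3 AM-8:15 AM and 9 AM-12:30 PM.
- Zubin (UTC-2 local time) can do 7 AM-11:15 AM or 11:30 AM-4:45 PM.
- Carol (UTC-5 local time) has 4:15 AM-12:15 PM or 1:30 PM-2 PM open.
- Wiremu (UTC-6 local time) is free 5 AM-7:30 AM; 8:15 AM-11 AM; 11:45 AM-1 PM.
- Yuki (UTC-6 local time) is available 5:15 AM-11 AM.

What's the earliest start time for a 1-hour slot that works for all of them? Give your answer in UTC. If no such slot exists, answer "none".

11:15

Sofia in UTC: 09:30-14:00, 14:15-18:45 (add 5h to convert from UTC-5).
Emeka in UTC: 09:30-14:30, 15:15-18:45 (add 6h to convert from UTC-6).
Hamid in UTC: 09:00-14:15, 15:00-18:30 (add 6h to convert from UTC-6).
Zubin in UTC: 09:00-13:15, 13:30-18:45 (add 2h to convert from UTC-2).
Carol in UTC: 09:15-17:15, 18:30-19:00 (add 5h to convert from UTC-5).
Wiremu in UTC: 11:00-13:30, 14:15-17:00, 17:45-19:00 (add 6h to convert from UTC-6).
Yuki in UTC: 11:15-17:00 (add 6h to convert from UTC-6).
Sofia ∩ Emeka: 09:30-14:00, 14:15-14:30, 15:15-18:45.
Sofia ∩ Emeka ∩ Hamid: 09:30-14:00, 15:15-18:30.
Sofia ∩ Emeka ∩ Hamid ∩ Zubin: 09:30-13:15, 13:30-14:00, 15:15-18:30.
Sofia ∩ Emeka ∩ Hamid ∩ Zubin ∩ Carol: 09:30-13:15, 13:30-14:00, 15:15-17:15.
Sofia ∩ Emeka ∩ Hamid ∩ Zubin ∩ Carol ∩ Wiremu: 11:00-13:15, 15:15-17:00.
Sofia ∩ Emeka ∩ Hamid ∩ Zubin ∩ Carol ∩ Wiremu ∩ Yuki: 11:15-13:15, 15:15-17:00.
So the common availability across everyone is 11:15-13:15, 15:15-17:00.
The first common window of at least 60 minutes is 11:15-13:15, so the earliest start is 11:15.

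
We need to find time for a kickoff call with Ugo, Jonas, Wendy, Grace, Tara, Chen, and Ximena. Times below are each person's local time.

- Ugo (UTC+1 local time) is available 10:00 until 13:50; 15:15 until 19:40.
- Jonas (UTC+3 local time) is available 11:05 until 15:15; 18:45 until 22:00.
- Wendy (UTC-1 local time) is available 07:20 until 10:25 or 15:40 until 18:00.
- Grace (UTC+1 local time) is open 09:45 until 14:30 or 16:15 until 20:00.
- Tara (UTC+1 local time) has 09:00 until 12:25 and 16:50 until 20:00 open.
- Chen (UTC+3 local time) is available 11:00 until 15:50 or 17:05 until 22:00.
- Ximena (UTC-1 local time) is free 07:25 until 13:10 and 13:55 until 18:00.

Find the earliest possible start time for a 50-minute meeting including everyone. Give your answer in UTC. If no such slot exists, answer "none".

Ugo in UTC: 09:00-12:50, 14:15-18:40 (subtract 1h to convert from UTC+1).
Jonas in UTC: 08:05-12:15, 15:45-19:00 (subtract 3h to convert from UTC+3).
Wendy in UTC: 08:20-11:25, 16:40-19:00 (add 1h to convert from UTC-1).
Grace in UTC: 08:45-13:30, 15:15-19:00 (subtract 1h to convert from UTC+1).
Tara in UTC: 08:00-11:25, 15:50-19:00 (subtract 1h to convert from UTC+1).
Chen in UTC: 08:00-12:50, 14:05-19:00 (subtract 3h to convert from UTC+3).
Ximena in UTC: 08:25-14:10, 14:55-19:00 (add 1h to convert from UTC-1).
Ugo ∩ Jonas: 09:00-12:15, 15:45-18:40.
Ugo ∩ Jonas ∩ Wendy: 09:00-11:25, 16:40-18:40.
Ugo ∩ Jonas ∩ Wendy ∩ Grace: 09:00-11:25, 16:40-18:40.
Ugo ∩ Jonas ∩ Wendy ∩ Grace ∩ Tara: 09:00-11:25, 16:40-18:40.
Ugo ∩ Jonas ∩ Wendy ∩ Grace ∩ Tara ∩ Chen: 09:00-11:25, 16:40-18:40.
Ugo ∩ Jonas ∩ Wendy ∩ Grace ∩ Tara ∩ Chen ∩ Ximena: 09:00-11:25, 16:40-18:40.
The first common window of at least 50 minutes is 09:00-11:25, so the earliest start is 09:00.

09:00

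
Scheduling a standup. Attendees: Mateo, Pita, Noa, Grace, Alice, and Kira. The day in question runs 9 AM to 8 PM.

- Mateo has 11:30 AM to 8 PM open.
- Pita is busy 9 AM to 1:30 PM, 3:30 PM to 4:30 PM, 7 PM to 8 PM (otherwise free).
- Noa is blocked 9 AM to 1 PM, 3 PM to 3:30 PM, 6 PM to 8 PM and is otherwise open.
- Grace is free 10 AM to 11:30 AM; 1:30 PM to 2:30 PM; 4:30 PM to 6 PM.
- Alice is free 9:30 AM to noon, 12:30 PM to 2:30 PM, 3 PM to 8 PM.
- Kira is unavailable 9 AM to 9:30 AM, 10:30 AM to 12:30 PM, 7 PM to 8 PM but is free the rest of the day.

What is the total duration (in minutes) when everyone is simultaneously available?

150

Mateo free: 11:30-20:00.
Pita free: 13:30-15:30, 16:30-19:00 (invert busy blocks within the working day).
Noa free: 13:00-15:00, 15:30-18:00 (invert busy blocks within the working day).
Grace free: 10:00-11:30, 13:30-14:30, 16:30-18:00.
Alice free: 09:30-12:00, 12:30-14:30, 15:00-20:00.
Kira free: 09:30-10:30, 12:30-19:00 (invert busy blocks within the working day).
Mateo ∩ Pita: 13:30-15:30, 16:30-19:00.
Mateo ∩ Pita ∩ Noa: 13:30-15:00, 16:30-18:00.
Mateo ∩ Pita ∩ Noa ∩ Grace: 13:30-14:30, 16:30-18:00.
Mateo ∩ Pita ∩ Noa ∩ Grace ∩ Alice: 13:30-14:30, 16:30-18:00.
Mateo ∩ Pita ∩ Noa ∩ Grace ∩ Alice ∩ Kira: 13:30-14:30, 16:30-18:00.
Those are the intersection windows.
Summing the common windows: 60 + 90 = 150 minutes.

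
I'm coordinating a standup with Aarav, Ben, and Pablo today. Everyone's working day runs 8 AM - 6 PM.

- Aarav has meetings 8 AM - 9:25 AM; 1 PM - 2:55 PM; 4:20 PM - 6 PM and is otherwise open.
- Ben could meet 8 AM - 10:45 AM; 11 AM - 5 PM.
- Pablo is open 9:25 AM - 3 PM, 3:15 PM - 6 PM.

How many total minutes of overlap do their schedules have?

270

Aarav free: 09:25-13:00, 14:55-16:20 (invert busy blocks within the working day).
Ben free: 08:00-10:45, 11:00-17:00.
Pablo free: 09:25-15:00, 15:15-18:00.
Aarav ∩ Ben: 09:25-10:45, 11:00-13:00, 14:55-16:20.
Aarav ∩ Ben ∩ Pablo: 09:25-10:45, 11:00-13:00, 14:55-15:00, 15:15-16:20.
Summing the common windows: 80 + 120 + 5 + 65 = 270 minutes.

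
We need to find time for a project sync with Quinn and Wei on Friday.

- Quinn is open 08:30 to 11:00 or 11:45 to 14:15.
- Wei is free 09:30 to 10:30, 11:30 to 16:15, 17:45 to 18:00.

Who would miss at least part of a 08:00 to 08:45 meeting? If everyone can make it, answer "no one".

Quinn, Wei

Quinn: not fully free for 08:00-08:45. Wei: not fully free for 08:00-08:45.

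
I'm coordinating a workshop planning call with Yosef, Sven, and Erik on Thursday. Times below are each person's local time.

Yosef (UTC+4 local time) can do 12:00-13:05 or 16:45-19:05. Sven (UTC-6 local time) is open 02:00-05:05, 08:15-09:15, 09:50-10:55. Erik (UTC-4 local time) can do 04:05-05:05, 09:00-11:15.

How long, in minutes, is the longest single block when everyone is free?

60

Yosef in UTC: 08:00-09:05, 12:45-15:05 (subtract 4h to convert from UTC+4).
Sven in UTC: 08:00-11:05, 14:15-15:15, 15:50-16:55 (add 6h to convert from UTC-6).
Erik in UTC: 08:05-09:05, 13:00-15:15 (add 4h to convert from UTC-4).
Yosef ∩ Sven: 08:00-09:05, 14:15-15:05.
Yosef ∩ Sven ∩ Erik: 08:05-09:05, 14:15-15:05.
The longest is 08:05-09:05 at 60 minutes.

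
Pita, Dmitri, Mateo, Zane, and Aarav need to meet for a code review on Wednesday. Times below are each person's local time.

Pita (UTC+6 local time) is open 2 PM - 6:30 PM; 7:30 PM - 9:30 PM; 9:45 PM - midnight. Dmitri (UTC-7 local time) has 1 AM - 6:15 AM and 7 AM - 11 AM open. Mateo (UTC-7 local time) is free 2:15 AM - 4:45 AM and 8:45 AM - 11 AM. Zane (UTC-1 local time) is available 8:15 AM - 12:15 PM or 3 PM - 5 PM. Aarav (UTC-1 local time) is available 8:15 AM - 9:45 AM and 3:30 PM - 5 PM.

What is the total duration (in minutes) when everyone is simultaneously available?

Pita in UTC: 08:00-12:30, 13:30-15:30, 15:45-18:00 (subtract 6h to convert from UTC+6).
Dmitri in UTC: 08:00-13:15, 14:00-18:00 (add 7h to convert from UTC-7).
Mateo in UTC: 09:15-11:45, 15:45-18:00 (add 7h to convert from UTC-7).
Zane in UTC: 09:15-13:15, 16:00-18:00 (add 1h to convert from UTC-1).
Aarav in UTC: 09:15-10:45, 16:30-18:00 (add 1h to convert from UTC-1).
Pita ∩ Dmitri: 08:00-12:30, 14:00-15:30, 15:45-18:00.
Pita ∩ Dmitri ∩ Mateo: 09:15-11:45, 15:45-18:00.
Pita ∩ Dmitri ∩ Mateo ∩ Zane: 09:15-11:45, 16:00-18:00.
Pita ∩ Dmitri ∩ Mateo ∩ Zane ∩ Aarav: 09:15-10:45, 16:30-18:00.
Summing the common windows: 90 + 90 = 180 minutes.

180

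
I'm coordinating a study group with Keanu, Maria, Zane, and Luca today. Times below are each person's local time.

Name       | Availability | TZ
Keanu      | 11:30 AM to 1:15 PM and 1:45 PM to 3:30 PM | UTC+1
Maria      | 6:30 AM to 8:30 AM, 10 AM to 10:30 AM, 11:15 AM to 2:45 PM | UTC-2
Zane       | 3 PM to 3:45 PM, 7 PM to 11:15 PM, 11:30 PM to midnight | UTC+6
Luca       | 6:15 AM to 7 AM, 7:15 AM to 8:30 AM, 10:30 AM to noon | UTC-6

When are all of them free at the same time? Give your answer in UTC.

13:15-14:30

Keanu in UTC: 10:30-12:15, 12:45-14:30 (subtract 1h to convert from UTC+1).
Maria in UTC: 08:30-10:30, 12:00-12:30, 13:15-16:45 (add 2h to convert from UTC-2).
Zane in UTC: 09:00-09:45, 13:00-17:15, 17:30-18:00 (subtract 6h to convert from UTC+6).
Luca in UTC: 12:15-13:00, 13:15-14:30, 16:30-18:00 (add 6h to convert from UTC-6).
Keanu ∩ Maria: 12:00-12:15, 13:15-14:30.
Keanu ∩ Maria ∩ Zane: 13:15-14:30.
Keanu ∩ Maria ∩ Zane ∩ Luca: 13:15-14:30.
So the common availability across everyone is 13:15-14:30.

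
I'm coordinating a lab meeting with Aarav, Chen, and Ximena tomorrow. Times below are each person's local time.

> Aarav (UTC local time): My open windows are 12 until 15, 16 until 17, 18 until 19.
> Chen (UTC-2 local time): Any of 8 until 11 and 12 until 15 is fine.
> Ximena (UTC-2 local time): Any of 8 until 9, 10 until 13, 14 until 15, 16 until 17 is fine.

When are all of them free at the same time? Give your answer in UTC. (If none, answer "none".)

Aarav in UTC: 12:00-15:00, 16:00-17:00, 18:00-19:00.
Chen in UTC: 10:00-13:00, 14:00-17:00 (add 2h to convert from UTC-2).
Ximena in UTC: 10:00-11:00, 12:00-15:00, 16:00-17:00, 18:00-19:00 (add 2h to convert from UTC-2).
Aarav ∩ Chen: 12:00-13:00, 14:00-15:00, 16:00-17:00.
Aarav ∩ Chen ∩ Ximena: 12:00-13:00, 14:00-15:00, 16:00-17:00.

12:00-13:00, 14:00-15:00, 16:00-17:00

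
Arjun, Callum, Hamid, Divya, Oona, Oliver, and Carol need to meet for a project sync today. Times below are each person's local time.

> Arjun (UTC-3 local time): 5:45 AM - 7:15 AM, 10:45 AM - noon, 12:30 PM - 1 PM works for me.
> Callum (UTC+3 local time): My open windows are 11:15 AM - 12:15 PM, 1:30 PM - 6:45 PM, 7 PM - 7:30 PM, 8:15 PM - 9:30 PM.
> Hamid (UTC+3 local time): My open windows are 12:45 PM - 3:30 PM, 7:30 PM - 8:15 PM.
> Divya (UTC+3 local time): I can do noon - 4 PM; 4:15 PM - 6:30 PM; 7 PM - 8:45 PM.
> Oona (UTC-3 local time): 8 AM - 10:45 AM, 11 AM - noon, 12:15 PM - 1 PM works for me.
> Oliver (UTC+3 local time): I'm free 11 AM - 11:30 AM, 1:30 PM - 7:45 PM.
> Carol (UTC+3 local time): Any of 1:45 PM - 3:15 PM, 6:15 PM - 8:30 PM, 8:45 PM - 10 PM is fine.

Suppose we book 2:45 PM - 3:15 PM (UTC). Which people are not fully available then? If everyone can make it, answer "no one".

Arjun, Carol, Hamid, Oona

Arjun in UTC: 08:45-10:15, 13:45-15:00, 15:30-16:00 (add 3h to convert from UTC-3).
Callum in UTC: 08:15-09:15, 10:30-15:45, 16:00-16:30, 17:15-18:30 (subtract 3h to convert from UTC+3).
Hamid in UTC: 09:45-12:30, 16:30-17:15 (subtract 3h to convert from UTC+3).
Divya in UTC: 09:00-13:00, 13:15-15:30, 16:00-17:45 (subtract 3h to convert from UTC+3).
Oona in UTC: 11:00-13:45, 14:00-15:00, 15:15-16:00 (add 3h to convert from UTC-3).
Oliver in UTC: 08:00-08:30, 10:30-16:45 (subtract 3h to convert from UTC+3).
Carol in UTC: 10:45-12:15, 15:15-17:30, 17:45-19:00 (subtract 3h to convert from UTC+3).
Arjun: not fully free for 14:45-15:15. Callum: free for 14:45-15:15. Hamid: not fully free for 14:45-15:15. Divya: free for 14:45-15:15. Oona: not fully free for 14:45-15:15. Oliver: free for 14:45-15:15. Carol: not fully free for 14:45-15:15.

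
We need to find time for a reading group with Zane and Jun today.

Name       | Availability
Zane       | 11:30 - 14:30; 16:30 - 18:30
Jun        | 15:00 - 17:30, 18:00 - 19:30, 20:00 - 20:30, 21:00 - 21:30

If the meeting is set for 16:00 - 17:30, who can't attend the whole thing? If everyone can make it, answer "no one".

Zane: not fully free for 16:00-17:30. Jun: free for 16:00-17:30.

Zane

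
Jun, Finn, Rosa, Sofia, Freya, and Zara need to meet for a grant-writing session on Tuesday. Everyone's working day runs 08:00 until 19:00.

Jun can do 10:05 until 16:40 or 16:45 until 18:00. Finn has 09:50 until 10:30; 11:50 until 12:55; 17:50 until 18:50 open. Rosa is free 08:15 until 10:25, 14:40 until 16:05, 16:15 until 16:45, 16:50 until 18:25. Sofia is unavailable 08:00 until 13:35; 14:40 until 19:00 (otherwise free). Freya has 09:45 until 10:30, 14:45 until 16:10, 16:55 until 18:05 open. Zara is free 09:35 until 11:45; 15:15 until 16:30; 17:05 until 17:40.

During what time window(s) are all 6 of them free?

Jun free: 10:05-16:40, 16:45-18:00.
Finn free: 09:50-10:30, 11:50-12:55, 17:50-18:50.
Rosa free: 08:15-10:25, 14:40-16:05, 16:15-16:45, 16:50-18:25.
Sofia free: 13:35-14:40 (invert busy blocks within the working day).
Freya free: 09:45-10:30, 14:45-16:10, 16:55-18:05.
Zara free: 09:35-11:45, 15:15-16:30, 17:05-17:40.
Jun ∩ Finn: 10:05-10:30, 11:50-12:55, 17:50-18:00.
Jun ∩ Finn ∩ Rosa: 10:05-10:25, 17:50-18:00.
Jun ∩ Finn ∩ Rosa ∩ Sofia: ∅.
Jun ∩ Finn ∩ Rosa ∩ Sofia ∩ Freya: ∅.
Jun ∩ Finn ∩ Rosa ∩ Sofia ∩ Freya ∩ Zara: ∅.
There is no time when everyone is free.

none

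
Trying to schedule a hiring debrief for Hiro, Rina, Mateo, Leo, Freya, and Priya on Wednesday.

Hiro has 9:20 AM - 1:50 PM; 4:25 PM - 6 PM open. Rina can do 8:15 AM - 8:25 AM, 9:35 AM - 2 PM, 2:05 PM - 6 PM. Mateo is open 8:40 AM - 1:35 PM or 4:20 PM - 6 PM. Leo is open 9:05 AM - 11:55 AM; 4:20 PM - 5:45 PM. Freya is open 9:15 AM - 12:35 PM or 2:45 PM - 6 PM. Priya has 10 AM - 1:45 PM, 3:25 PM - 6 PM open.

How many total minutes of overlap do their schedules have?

195

Hiro ∩ Rina: 09:35-13:50, 16:25-18:00.
Hiro ∩ Rina ∩ Mateo: 09:35-13:35, 16:25-18:00.
Hiro ∩ Rina ∩ Mateo ∩ Leo: 09:35-11:55, 16:25-17:45.
Hiro ∩ Rina ∩ Mateo ∩ Leo ∩ Freya: 09:35-11:55, 16:25-17:45.
Hiro ∩ Rina ∩ Mateo ∩ Leo ∩ Freya ∩ Priya: 10:00-11:55, 16:25-17:45.
Summing the common windows: 115 + 80 = 195 minutes.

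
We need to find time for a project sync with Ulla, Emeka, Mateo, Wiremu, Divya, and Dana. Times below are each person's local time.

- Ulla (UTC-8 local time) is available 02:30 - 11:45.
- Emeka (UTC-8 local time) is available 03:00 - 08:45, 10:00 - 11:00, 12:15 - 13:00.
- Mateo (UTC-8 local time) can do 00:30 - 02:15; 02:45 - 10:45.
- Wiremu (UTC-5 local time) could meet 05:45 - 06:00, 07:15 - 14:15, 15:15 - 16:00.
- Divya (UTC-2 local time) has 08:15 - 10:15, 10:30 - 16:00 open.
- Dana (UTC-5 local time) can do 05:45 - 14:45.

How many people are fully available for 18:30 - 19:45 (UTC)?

Ulla in UTC: 10:30-19:45 (add 8h to convert from UTC-8).
Emeka in UTC: 11:00-16:45, 18:00-19:00, 20:15-21:00 (add 8h to convert from UTC-8).
Mateo in UTC: 08:30-10:15, 10:45-18:45 (add 8h to convert from UTC-8).
Wiremu in UTC: 10:45-11:00, 12:15-19:15, 20:15-21:00 (add 5h to convert from UTC-5).
Divya in UTC: 10:15-12:15, 12:30-18:00 (add 2h to convert from UTC-2).
Dana in UTC: 10:45-19:45 (add 5h to convert from UTC-5).
Ulla and Dana can make the full 18:30-19:45 slot — that's 2.

2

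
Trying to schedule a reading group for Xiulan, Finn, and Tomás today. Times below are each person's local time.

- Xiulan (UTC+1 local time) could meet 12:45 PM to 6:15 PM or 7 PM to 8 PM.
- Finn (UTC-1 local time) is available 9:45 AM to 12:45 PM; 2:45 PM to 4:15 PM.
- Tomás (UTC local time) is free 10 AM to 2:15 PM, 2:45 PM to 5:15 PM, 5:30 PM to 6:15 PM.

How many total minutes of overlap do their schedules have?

Xiulan in UTC: 11:45-17:15, 18:00-19:00 (subtract 1h to convert from UTC+1).
Finn in UTC: 10:45-13:45, 15:45-17:15 (add 1h to convert from UTC-1).
Tomás in UTC: 10:00-14:15, 14:45-17:15, 17:30-18:15.
Xiulan ∩ Finn: 11:45-13:45, 15:45-17:15.
Xiulan ∩ Finn ∩ Tomás: 11:45-13:45, 15:45-17:15.
Summing the common windows: 120 + 90 = 210 minutes.

210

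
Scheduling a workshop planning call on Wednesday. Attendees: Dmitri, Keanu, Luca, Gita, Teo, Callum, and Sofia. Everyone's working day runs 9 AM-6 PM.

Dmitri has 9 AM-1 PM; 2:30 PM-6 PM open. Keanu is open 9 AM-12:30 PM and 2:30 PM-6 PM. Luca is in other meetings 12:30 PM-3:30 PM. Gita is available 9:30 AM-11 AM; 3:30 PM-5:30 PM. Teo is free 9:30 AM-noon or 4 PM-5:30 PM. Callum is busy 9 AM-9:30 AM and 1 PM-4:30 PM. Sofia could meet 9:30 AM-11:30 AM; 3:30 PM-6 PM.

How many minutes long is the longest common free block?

Dmitri free: 09:00-13:00, 14:30-18:00.
Keanu free: 09:00-12:30, 14:30-18:00.
Luca free: 09:00-12:30, 15:30-18:00 (invert busy blocks within the working day).
Gita free: 09:30-11:00, 15:30-17:30.
Teo free: 09:30-12:00, 16:00-17:30.
Callum free: 09:30-13:00, 16:30-18:00 (invert busy blocks within the working day).
Sofia free: 09:30-11:30, 15:30-18:00.
Dmitri ∩ Keanu: 09:00-12:30, 14:30-18:00.
Dmitri ∩ Keanu ∩ Luca: 09:00-12:30, 15:30-18:00.
Dmitri ∩ Keanu ∩ Luca ∩ Gita: 09:30-11:00, 15:30-17:30.
Dmitri ∩ Keanu ∩ Luca ∩ Gita ∩ Teo: 09:30-11:00, 16:00-17:30.
Dmitri ∩ Keanu ∩ Luca ∩ Gita ∩ Teo ∩ Callum: 09:30-11:00, 16:30-17:30.
Dmitri ∩ Keanu ∩ Luca ∩ Gita ∩ Teo ∩ Callum ∩ Sofia: 09:30-11:00, 16:30-17:30.
The longest is 09:30-11:00 at 90 minutes.

90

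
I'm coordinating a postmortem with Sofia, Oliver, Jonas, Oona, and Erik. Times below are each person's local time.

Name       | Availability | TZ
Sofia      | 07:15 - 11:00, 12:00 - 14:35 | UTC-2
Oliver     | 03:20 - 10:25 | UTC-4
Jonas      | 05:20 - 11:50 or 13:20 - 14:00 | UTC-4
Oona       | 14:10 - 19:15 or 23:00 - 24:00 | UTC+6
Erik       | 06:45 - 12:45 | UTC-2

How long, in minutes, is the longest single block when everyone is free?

Sofia in UTC: 09:15-13:00, 14:00-16:35 (add 2h to convert from UTC-2).
Oliver in UTC: 07:20-14:25 (add 4h to convert from UTC-4).
Jonas in UTC: 09:20-15:50, 17:20-18:00 (add 4h to convert from UTC-4).
Oona in UTC: 08:10-13:15, 17:00-18:00 (subtract 6h to convert from UTC+6).
Erik in UTC: 08:45-14:45 (add 2h to convert from UTC-2).
Sofia ∩ Oliver: 09:15-13:00, 14:00-14:25.
Sofia ∩ Oliver ∩ Jonas: 09:20-13:00, 14:00-14:25.
Sofia ∩ Oliver ∩ Jonas ∩ Oona: 09:20-13:00.
Sofia ∩ Oliver ∩ Jonas ∩ Oona ∩ Erik: 09:20-13:00.
The longest is 09:20-13:00 at 220 minutes.

220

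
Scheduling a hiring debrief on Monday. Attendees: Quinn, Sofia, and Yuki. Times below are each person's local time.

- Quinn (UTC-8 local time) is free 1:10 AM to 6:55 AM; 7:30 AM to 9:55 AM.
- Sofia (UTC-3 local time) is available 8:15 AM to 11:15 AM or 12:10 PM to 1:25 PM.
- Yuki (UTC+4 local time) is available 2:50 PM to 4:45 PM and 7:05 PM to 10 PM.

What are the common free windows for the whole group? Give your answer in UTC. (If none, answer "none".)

Quinn in UTC: 09:10-14:55, 15:30-17:55 (add 8h to convert from UTC-8).
Sofia in UTC: 11:15-14:15, 15:10-16:25 (add 3h to convert from UTC-3).
Yuki in UTC: 10:50-12:45, 15:05-18:00 (subtract 4h to convert from UTC+4).
Quinn ∩ Sofia: 11:15-14:15, 15:30-16:25.
Quinn ∩ Sofia ∩ Yuki: 11:15-12:45, 15:30-16:25.

11:15-12:45, 15:30-16:25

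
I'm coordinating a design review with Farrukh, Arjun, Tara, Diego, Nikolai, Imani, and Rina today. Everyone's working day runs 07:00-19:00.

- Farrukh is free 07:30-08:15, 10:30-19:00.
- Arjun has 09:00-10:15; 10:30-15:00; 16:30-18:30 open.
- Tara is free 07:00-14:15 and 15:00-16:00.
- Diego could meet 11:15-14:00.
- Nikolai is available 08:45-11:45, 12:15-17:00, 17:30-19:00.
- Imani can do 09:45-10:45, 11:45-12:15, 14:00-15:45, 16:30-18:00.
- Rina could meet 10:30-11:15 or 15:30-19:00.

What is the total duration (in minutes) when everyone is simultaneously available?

0

Farrukh ∩ Arjun: 10:30-15:00, 16:30-18:30.
Farrukh ∩ Arjun ∩ Tara: 10:30-14:15.
Farrukh ∩ Arjun ∩ Tara ∩ Diego: 11:15-14:00.
Farrukh ∩ Arjun ∩ Tara ∩ Diego ∩ Nikolai: 11:15-11:45, 12:15-14:00.
Farrukh ∩ Arjun ∩ Tara ∩ Diego ∩ Nikolai ∩ Imani: ∅.
Farrukh ∩ Arjun ∩ Tara ∩ Diego ∩ Nikolai ∩ Imani ∩ Rina: ∅.
There is no time when everyone is free.
There is no common window, so the total is 0 minutes.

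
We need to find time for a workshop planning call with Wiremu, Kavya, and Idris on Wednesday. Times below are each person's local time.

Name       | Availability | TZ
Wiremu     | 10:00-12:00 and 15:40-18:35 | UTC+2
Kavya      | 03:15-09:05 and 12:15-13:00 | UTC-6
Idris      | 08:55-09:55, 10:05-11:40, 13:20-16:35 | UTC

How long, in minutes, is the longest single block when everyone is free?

Wiremu in UTC: 08:00-10:00, 13:40-16:35 (subtract 2h to convert from UTC+2).
Kavya in UTC: 09:15-15:05, 18:15-19:00 (add 6h to convert from UTC-6).
Idris in UTC: 08:55-09:55, 10:05-11:40, 13:20-16:35.
Wiremu ∩ Kavya: 09:15-10:00, 13:40-15:05.
Wiremu ∩ Kavya ∩ Idris: 09:15-09:55, 13:40-15:05.
The longest is 13:40-15:05 at 85 minutes.

85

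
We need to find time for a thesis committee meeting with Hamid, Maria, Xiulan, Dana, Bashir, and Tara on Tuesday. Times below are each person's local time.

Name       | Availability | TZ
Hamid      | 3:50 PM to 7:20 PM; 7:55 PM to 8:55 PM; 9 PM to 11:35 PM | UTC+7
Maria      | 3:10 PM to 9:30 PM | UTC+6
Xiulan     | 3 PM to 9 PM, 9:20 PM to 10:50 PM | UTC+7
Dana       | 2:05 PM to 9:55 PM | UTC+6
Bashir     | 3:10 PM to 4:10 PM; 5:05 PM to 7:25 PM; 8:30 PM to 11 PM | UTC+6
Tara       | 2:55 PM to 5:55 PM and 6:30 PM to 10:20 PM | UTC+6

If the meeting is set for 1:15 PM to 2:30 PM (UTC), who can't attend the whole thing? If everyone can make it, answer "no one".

Bashir, Hamid, Xiulan

Hamid in UTC: 08:50-12:20, 12:55-13:55, 14:00-16:35 (subtract 7h to convert from UTC+7).
Maria in UTC: 09:10-15:30 (subtract 6h to convert from UTC+6).
Xiulan in UTC: 08:00-14:00, 14:20-15:50 (subtract 7h to convert from UTC+7).
Dana in UTC: 08:05-15:55 (subtract 6h to convert from UTC+6).
Bashir in UTC: 09:10-10:10, 11:05-13:25, 14:30-17:00 (subtract 6h to convert from UTC+6).
Tara in UTC: 08:55-11:55, 12:30-16:20 (subtract 6h to convert from UTC+6).
Hamid: not fully free for 13:15-14:30. Maria: free for 13:15-14:30. Xiulan: not fully free for 13:15-14:30. Dana: free for 13:15-14:30. Bashir: not fully free for 13:15-14:30. Tara: free for 13:15-14:30.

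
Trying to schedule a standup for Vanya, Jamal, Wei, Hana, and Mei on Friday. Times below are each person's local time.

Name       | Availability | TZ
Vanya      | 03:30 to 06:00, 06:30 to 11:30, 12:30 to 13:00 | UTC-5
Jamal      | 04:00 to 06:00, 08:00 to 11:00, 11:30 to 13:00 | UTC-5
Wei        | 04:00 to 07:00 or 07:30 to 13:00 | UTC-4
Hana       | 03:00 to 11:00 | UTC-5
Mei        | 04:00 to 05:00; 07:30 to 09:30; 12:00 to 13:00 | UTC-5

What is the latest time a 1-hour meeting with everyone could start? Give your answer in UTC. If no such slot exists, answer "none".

Vanya in UTC: 08:30-11:00, 11:30-16:30, 17:30-18:00 (add 5h to convert from UTC-5).
Jamal in UTC: 09:00-11:00, 13:00-16:00, 16:30-18:00 (add 5h to convert from UTC-5).
Wei in UTC: 08:00-11:00, 11:30-17:00 (add 4h to convert from UTC-4).
Hana in UTC: 08:00-16:00 (add 5h to convert from UTC-5).
Mei in UTC: 09:00-10:00, 12:30-14:30, 17:00-18:00 (add 5h to convert from UTC-5).
Vanya ∩ Jamal: 09:00-11:00, 13:00-16:00, 17:30-18:00.
Vanya ∩ Jamal ∩ Wei: 09:00-11:00, 13:00-16:00.
Vanya ∩ Jamal ∩ Wei ∩ Hana: 09:00-11:00, 13:00-16:00.
Vanya ∩ Jamal ∩ Wei ∩ Hana ∩ Mei: 09:00-10:00, 13:00-14:30.
The last common window of at least 60 minutes is 13:00-14:30; a 60-minute meeting can start as late as 13:30 and still end by 14:30.

13:30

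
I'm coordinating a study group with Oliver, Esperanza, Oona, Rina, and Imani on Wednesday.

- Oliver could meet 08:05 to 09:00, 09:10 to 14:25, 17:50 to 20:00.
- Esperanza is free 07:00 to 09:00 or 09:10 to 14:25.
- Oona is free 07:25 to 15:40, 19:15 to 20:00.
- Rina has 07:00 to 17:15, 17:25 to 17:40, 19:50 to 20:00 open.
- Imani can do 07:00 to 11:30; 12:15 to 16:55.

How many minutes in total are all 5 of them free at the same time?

325

Oliver ∩ Esperanza: 08:05-09:00, 09:10-14:25.
Oliver ∩ Esperanza ∩ Oona: 08:05-09:00, 09:10-14:25.
Oliver ∩ Esperanza ∩ Oona ∩ Rina: 08:05-09:00, 09:10-14:25.
Oliver ∩ Esperanza ∩ Oona ∩ Rina ∩ Imani: 08:05-09:00, 09:10-11:30, 12:15-14:25.
Those are the intersection windows.
Summing the common windows: 55 + 140 + 130 = 325 minutes.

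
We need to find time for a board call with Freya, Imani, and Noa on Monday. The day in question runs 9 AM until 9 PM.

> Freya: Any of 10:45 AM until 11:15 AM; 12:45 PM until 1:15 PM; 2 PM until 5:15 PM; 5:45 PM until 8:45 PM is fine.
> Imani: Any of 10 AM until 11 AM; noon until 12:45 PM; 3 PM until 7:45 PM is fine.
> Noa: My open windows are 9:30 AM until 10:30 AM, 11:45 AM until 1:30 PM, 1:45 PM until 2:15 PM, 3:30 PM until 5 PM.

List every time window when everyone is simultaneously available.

15:30-17:00

Freya ∩ Imani: 10:45-11:00, 15:00-17:15, 17:45-19:45.
Freya ∩ Imani ∩ Noa: 15:30-17:00.
So the common availability across everyone is 15:30-17:00.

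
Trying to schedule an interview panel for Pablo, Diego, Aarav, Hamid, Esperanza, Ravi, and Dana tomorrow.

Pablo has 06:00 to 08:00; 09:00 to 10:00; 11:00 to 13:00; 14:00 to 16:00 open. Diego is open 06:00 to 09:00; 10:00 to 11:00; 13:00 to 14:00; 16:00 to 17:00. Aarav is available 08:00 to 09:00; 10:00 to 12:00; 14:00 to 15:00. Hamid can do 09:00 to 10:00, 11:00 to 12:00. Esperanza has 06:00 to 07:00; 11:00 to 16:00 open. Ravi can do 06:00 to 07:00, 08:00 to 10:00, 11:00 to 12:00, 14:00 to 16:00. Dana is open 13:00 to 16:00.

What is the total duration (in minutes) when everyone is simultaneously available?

0

Pablo ∩ Diego: 06:00-08:00.
Pablo ∩ Diego ∩ Aarav: ∅.
Pablo ∩ Diego ∩ Aarav ∩ Hamid: ∅.
Pablo ∩ Diego ∩ Aarav ∩ Hamid ∩ Esperanza: ∅.
Pablo ∩ Diego ∩ Aarav ∩ Hamid ∩ Esperanza ∩ Ravi: ∅.
Pablo ∩ Diego ∩ Aarav ∩ Hamid ∩ Esperanza ∩ Ravi ∩ Dana: ∅.
There is no time when everyone is free.
There is no common window, so the total is 0 minutes.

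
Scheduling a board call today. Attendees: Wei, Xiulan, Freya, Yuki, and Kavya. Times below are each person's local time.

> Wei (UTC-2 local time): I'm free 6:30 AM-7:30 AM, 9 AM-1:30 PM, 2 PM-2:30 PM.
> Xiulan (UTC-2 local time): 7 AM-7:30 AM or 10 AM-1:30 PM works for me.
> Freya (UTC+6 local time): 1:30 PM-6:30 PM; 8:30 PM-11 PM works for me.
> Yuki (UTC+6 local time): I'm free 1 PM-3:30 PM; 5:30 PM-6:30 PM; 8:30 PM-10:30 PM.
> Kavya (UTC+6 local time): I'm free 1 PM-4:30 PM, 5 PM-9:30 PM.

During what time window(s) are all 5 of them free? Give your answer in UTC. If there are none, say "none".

09:00-09:30, 12:00-12:30, 14:30-15:30

Wei in UTC: 08:30-09:30, 11:00-15:30, 16:00-16:30 (add 2h to convert from UTC-2).
Xiulan in UTC: 09:00-09:30, 12:00-15:30 (add 2h to convert from UTC-2).
Freya in UTC: 07:30-12:30, 14:30-17:00 (subtract 6h to convert from UTC+6).
Yuki in UTC: 07:00-09:30, 11:30-12:30, 14:30-16:30 (subtract 6h to convert from UTC+6).
Kavya in UTC: 07:00-10:30, 11:00-15:30 (subtract 6h to convert from UTC+6).
Wei ∩ Xiulan: 09:00-09:30, 12:00-15:30.
Wei ∩ Xiulan ∩ Freya: 09:00-09:30, 12:00-12:30, 14:30-15:30.
Wei ∩ Xiulan ∩ Freya ∩ Yuki: 09:00-09:30, 12:00-12:30, 14:30-15:30.
Wei ∩ Xiulan ∩ Freya ∩ Yuki ∩ Kavya: 09:00-09:30, 12:00-12:30, 14:30-15:30.
Those are the intersection windows.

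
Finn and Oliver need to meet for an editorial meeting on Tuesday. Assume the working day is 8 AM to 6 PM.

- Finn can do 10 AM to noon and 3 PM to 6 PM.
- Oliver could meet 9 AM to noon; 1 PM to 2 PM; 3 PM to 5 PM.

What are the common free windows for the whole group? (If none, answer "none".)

10:00-12:00, 15:00-17:00

Finn ∩ Oliver: 10:00-12:00, 15:00-17:00.
So the common availability across everyone is 10:00-12:00, 15:00-17:00.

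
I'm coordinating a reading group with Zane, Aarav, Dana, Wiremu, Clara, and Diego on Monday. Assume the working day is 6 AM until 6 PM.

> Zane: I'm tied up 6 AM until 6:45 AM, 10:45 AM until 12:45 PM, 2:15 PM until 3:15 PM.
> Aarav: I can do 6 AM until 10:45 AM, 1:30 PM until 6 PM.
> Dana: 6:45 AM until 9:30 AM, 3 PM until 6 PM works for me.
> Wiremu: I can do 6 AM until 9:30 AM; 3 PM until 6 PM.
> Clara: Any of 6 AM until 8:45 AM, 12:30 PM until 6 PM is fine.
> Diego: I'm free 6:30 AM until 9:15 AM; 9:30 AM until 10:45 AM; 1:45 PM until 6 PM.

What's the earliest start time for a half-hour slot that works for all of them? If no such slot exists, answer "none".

06:45

Zane free: 06:45-10:45, 12:45-14:15, 15:15-18:00 (invert busy blocks within the working day).
Aarav free: 06:00-10:45, 13:30-18:00.
Dana free: 06:45-09:30, 15:00-18:00.
Wiremu free: 06:00-09:30, 15:00-18:00.
Clara free: 06:00-08:45, 12:30-18:00.
Diego free: 06:30-09:15, 09:30-10:45, 13:45-18:00.
Zane ∩ Aarav: 06:45-10:45, 13:30-14:15, 15:15-18:00.
Zane ∩ Aarav ∩ Dana: 06:45-09:30, 15:15-18:00.
Zane ∩ Aarav ∩ Dana ∩ Wiremu: 06:45-09:30, 15:15-18:00.
Zane ∩ Aarav ∩ Dana ∩ Wiremu ∩ Clara: 06:45-08:45, 15:15-18:00.
Zane ∩ Aarav ∩ Dana ∩ Wiremu ∩ Clara ∩ Diego: 06:45-08:45, 15:15-18:00.
The first common window of at least 30 minutes is 06:45-08:45, so the earliest start is 06:45.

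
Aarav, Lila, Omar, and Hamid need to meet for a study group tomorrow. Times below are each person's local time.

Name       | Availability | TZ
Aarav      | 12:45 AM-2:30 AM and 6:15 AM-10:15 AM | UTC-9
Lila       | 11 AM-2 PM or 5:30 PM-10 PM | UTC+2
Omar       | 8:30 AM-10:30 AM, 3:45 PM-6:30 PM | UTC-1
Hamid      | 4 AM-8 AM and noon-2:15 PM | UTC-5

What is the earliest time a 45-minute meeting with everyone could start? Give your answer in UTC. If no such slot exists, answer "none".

09:45

Aarav in UTC: 09:45-11:30, 15:15-19:15 (add 9h to convert from UTC-9).
Lila in UTC: 09:00-12:00, 15:30-20:00 (subtract 2h to convert from UTC+2).
Omar in UTC: 09:30-11:30, 16:45-19:30 (add 1h to convert from UTC-1).
Hamid in UTC: 09:00-13:00, 17:00-19:15 (add 5h to convert from UTC-5).
Aarav ∩ Lila: 09:45-11:30, 15:30-19:15.
Aarav ∩ Lila ∩ Omar: 09:45-11:30, 16:45-19:15.
Aarav ∩ Lila ∩ Omar ∩ Hamid: 09:45-11:30, 17:00-19:15.
The first common window of at least 45 minutes is 09:45-11:30, so the earliest start is 09:45.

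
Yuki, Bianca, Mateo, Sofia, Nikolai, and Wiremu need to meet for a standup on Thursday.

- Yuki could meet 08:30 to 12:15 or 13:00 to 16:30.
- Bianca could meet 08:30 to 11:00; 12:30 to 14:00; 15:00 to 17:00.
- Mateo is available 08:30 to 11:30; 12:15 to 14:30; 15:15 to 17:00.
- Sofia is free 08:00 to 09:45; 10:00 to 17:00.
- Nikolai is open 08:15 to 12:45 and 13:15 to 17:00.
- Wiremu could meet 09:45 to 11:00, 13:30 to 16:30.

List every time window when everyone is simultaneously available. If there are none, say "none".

Yuki ∩ Bianca: 08:30-11:00, 13:00-14:00, 15:00-16:30.
Yuki ∩ Bianca ∩ Mateo: 08:30-11:00, 13:00-14:00, 15:15-16:30.
Yuki ∩ Bianca ∩ Mateo ∩ Sofia: 08:30-09:45, 10:00-11:00, 13:00-14:00, 15:15-16:30.
Yuki ∩ Bianca ∩ Mateo ∩ Sofia ∩ Nikolai: 08:30-09:45, 10:00-11:00, 13:15-14:00, 15:15-16:30.
Yuki ∩ Bianca ∩ Mateo ∩ Sofia ∩ Nikolai ∩ Wiremu: 10:00-11:00, 13:30-14:00, 15:15-16:30.

10:00-11:00, 13:30-14:00, 15:15-16:30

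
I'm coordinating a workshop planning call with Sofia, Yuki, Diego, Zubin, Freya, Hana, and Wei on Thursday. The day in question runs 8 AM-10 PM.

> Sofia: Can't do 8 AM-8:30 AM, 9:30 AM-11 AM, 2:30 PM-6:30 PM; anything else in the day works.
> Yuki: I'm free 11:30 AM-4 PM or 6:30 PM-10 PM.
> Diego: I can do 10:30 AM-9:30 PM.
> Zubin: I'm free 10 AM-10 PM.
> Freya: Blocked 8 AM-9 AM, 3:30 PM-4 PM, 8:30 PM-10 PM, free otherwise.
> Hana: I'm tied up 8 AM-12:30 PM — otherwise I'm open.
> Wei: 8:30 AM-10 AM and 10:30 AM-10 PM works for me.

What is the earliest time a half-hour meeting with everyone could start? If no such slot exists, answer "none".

Sofia free: 08:30-09:30, 11:00-14:30, 18:30-22:00 (invert busy blocks within the working day).
Yuki free: 11:30-16:00, 18:30-22:00.
Diego free: 10:30-21:30.
Zubin free: 10:00-22:00.
Freya free: 09:00-15:30, 16:00-20:30 (invert busy blocks within the working day).
Hana free: 12:30-22:00 (invert busy blocks within the working day).
Wei free: 08:30-10:00, 10:30-22:00.
Sofia ∩ Yuki: 11:30-14:30, 18:30-22:00.
Sofia ∩ Yuki ∩ Diego: 11:30-14:30, 18:30-21:30.
Sofia ∩ Yuki ∩ Diego ∩ Zubin: 11:30-14:30, 18:30-21:30.
Sofia ∩ Yuki ∩ Diego ∩ Zubin ∩ Freya: 11:30-14:30, 18:30-20:30.
Sofia ∩ Yuki ∩ Diego ∩ Zubin ∩ Freya ∩ Hana: 12:30-14:30, 18:30-20:30.
Sofia ∩ Yuki ∩ Diego ∩ Zubin ∩ Freya ∩ Hana ∩ Wei: 12:30-14:30, 18:30-20:30.
The first common window of at least 30 minutes is 12:30-14:30, so the earliest start is 12:30.

12:30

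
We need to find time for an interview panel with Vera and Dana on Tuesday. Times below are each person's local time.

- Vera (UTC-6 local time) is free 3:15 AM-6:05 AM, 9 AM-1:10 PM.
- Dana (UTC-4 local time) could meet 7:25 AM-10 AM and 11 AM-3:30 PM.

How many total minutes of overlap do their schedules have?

Vera in UTC: 09:15-12:05, 15:00-19:10 (add 6h to convert from UTC-6).
Dana in UTC: 11:25-14:00, 15:00-19:30 (add 4h to convert from UTC-4).
Vera ∩ Dana: 11:25-12:05, 15:00-19:10.
Those are the intersection windows.
Summing the common windows: 40 + 250 = 290 minutes.

290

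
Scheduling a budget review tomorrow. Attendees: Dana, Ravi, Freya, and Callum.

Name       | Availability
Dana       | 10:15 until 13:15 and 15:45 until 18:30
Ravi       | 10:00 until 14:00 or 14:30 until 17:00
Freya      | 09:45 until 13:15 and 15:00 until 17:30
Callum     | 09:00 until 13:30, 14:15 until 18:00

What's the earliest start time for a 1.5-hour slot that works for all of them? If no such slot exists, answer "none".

Dana ∩ Ravi: 10:15-13:15, 15:45-17:00.
Dana ∩ Ravi ∩ Freya: 10:15-13:15, 15:45-17:00.
Dana ∩ Ravi ∩ Freya ∩ Callum: 10:15-13:15, 15:45-17:00.
Those are the intersection windows.
The first common window of at least 90 minutes is 10:15-13:15, so the earliest start is 10:15.

10:15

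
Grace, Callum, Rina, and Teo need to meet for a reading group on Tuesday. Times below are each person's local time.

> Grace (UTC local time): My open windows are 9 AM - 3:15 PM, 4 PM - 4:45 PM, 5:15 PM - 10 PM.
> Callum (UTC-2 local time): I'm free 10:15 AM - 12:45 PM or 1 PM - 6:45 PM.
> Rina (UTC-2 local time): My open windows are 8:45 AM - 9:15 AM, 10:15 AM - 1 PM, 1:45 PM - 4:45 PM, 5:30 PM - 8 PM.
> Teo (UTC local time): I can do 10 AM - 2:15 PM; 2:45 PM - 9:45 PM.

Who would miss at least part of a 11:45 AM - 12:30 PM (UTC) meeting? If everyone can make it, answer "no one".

Callum, Rina

Grace in UTC: 09:00-15:15, 16:00-16:45, 17:15-22:00.
Callum in UTC: 12:15-14:45, 15:00-20:45 (add 2h to convert from UTC-2).
Rina in UTC: 10:45-11:15, 12:15-15:00, 15:45-18:45, 19:30-22:00 (add 2h to convert from UTC-2).
Teo in UTC: 10:00-14:15, 14:45-21:45.
Grace: free for 11:45-12:30. Callum: not fully free for 11:45-12:30. Rina: not fully free for 11:45-12:30. Teo: free for 11:45-12:30.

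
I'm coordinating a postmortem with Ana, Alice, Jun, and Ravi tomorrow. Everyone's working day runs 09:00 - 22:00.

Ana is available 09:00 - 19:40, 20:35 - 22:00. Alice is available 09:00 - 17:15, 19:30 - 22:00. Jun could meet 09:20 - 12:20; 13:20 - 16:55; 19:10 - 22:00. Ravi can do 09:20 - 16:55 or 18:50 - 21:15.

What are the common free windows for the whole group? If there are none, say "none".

Ana ∩ Alice: 09:00-17:15, 19:30-19:40, 20:35-22:00.
Ana ∩ Alice ∩ Jun: 09:20-12:20, 13:20-16:55, 19:30-19:40, 20:35-22:00.
Ana ∩ Alice ∩ Jun ∩ Ravi: 09:20-12:20, 13:20-16:55, 19:30-19:40, 20:35-21:15.

09:20-12:20, 13:20-16:55, 19:30-19:40, 20:35-21:15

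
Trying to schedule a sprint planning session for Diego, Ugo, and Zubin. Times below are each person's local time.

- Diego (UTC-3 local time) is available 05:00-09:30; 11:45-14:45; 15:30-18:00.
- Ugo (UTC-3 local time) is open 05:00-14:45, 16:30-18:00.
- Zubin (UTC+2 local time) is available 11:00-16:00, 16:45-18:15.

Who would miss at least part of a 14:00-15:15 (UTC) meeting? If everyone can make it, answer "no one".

Diego, Zubin

Diego in UTC: 08:00-12:30, 14:45-17:45, 18:30-21:00 (add 3h to convert from UTC-3).
Ugo in UTC: 08:00-17:45, 19:30-21:00 (add 3h to convert from UTC-3).
Zubin in UTC: 09:00-14:00, 14:45-16:15 (subtract 2h to convert from UTC+2).
Diego: not fully free for 14:00-15:15. Ugo: free for 14:00-15:15. Zubin: not fully free for 14:00-15:15.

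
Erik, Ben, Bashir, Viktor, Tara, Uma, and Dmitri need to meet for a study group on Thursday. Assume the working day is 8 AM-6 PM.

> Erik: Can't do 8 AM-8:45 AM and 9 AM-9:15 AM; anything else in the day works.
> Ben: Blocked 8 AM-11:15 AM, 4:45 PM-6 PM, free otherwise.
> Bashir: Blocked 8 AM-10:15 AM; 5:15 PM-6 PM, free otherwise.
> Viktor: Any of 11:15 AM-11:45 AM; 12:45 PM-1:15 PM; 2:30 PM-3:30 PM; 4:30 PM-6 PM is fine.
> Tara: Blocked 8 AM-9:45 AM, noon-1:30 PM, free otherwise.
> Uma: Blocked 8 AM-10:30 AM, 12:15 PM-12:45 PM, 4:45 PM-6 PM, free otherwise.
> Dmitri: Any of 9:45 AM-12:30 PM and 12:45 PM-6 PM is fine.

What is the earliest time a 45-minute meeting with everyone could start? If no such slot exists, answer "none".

Erik free: 08:45-09:00, 09:15-18:00 (invert busy blocks within the working day).
Ben free: 11:15-16:45 (invert busy blocks within the working day).
Bashir free: 10:15-17:15 (invert busy blocks within the working day).
Viktor free: 11:15-11:45, 12:45-13:15, 14:30-15:30, 16:30-18:00.
Tara free: 09:45-12:00, 13:30-18:00 (invert busy blocks within the working day).
Uma free: 10:30-12:15, 12:45-16:45 (invert busy blocks within the working day).
Dmitri free: 09:45-12:30, 12:45-18:00.
Erik ∩ Ben: 11:15-16:45.
Erik ∩ Ben ∩ Bashir: 11:15-16:45.
Erik ∩ Ben ∩ Bashir ∩ Viktor: 11:15-11:45, 12:45-13:15, 14:30-15:30, 16:30-16:45.
Erik ∩ Ben ∩ Bashir ∩ Viktor ∩ Tara: 11:15-11:45, 14:30-15:30, 16:30-16:45.
Erik ∩ Ben ∩ Bashir ∩ Viktor ∩ Tara ∩ Uma: 11:15-11:45, 14:30-15:30, 16:30-16:45.
Erik ∩ Ben ∩ Bashir ∩ Viktor ∩ Tara ∩ Uma ∩ Dmitri: 11:15-11:45, 14:30-15:30, 16:30-16:45.
The first common window of at least 45 minutes is 14:30-15:30, so the earliest start is 14:30.

14:30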